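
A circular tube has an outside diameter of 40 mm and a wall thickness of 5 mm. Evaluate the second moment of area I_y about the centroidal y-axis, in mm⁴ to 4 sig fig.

I_y ≈ 8.590 × 10⁴ mm⁴

Treat the section as a set of non-overlapping primitives; coordinates are from the bounding-box lower-left.
Outer circle: ⌀40, A = 1256.64 mm², x = 20 mm, Ī = 125 664 mm⁴.
Bore (subtracted): ⌀30, A = 706.858 mm², x = 20 mm, Ī = 39760.8 mm⁴.
By symmetry the centroid is at mid-width, x̄ = 20 mm.
All pieces are centred on the centroidal y-axis, so I = ΣĪ (holes subtracted) = 85902.9 mm⁴.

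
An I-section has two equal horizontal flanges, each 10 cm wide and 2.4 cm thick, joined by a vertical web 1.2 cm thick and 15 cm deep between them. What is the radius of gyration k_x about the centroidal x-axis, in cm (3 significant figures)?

Split into non-overlapping primitives; take the origin at the lower-left of the bounding box.
Bottom flange: 10 × 2.4, A = 24 cm², y = 1.2 cm, Ī = 11.52 cm⁴.
Web: 1.2 × 15, A = 18 cm², y = 9.9 cm, Ī = 337.5 cm⁴.
Top flange: 10 × 2.4, A = 24 cm², y = 18.6 cm, Ī = 11.52 cm⁴.
By symmetry the centroid is at mid-height, ȳ = 9.9 cm.
Transfer each piece to the centroidal x-axis using Ī + A·d² with d = y − 9.9:
  bottom flange: d = -8.7 cm → contributes +1828.1 cm⁴
  web: d = 0 cm → contributes +337.5 cm⁴
  top flange: d = 8.7 cm → contributes +1828.1 cm⁴
Total I = 3993.7 cm⁴.
Radius of gyration: k = √(I/A) = √(3993.7 / 66) = 7.7788 cm.

k_x ≈ 7.78 cm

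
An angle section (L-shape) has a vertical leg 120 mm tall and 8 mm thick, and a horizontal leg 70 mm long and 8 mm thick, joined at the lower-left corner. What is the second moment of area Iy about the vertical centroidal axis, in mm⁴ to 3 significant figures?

Iy ≈ 5.65 × 10⁵ mm⁴

Break the section into simple shapes (no overlaps), measuring from the bottom-left corner of the bounding box.
Vertical leg: 8 × 120, A = 960 mm², x = 4 mm, Ī = 5 120 mm⁴.
Horizontal leg (remainder): 62 × 8, A = 496 mm², x = 39 mm, Ī = 158 885 mm⁴.
Centroid: x̄ = ΣA·x / ΣA = 15.923 mm.
Transfer each piece to the vertical centroidal axis using Ī + A·d² with d = x − 15.923:
  vertical leg: d = -11.923 mm → contributes +141 593 mm⁴
  horizontal leg (remainder): d = 23.077 mm → contributes +423 027 mm⁴
Total I = 564 621 mm⁴.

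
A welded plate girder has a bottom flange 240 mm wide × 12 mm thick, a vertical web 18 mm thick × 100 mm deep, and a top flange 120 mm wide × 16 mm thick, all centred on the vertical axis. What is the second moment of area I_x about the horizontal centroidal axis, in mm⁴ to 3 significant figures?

I_x ≈ 1.67 × 10⁷ mm⁴

Split into non-overlapping primitives; take the origin at the lower-left of the bounding box.
Bottom plate: 240 × 12, A = 2 880 mm², y = 6 mm, Ī = 34 560 mm⁴.
Web plate: 18 × 100, A = 1 800 mm², y = 62 mm, Ī = 1 500 000 mm⁴.
Top plate: 120 × 16, A = 1 920 mm², y = 120 mm, Ī = 40 960 mm⁴.
Centroid: ȳ = ΣA·y / ΣA = 54.436 mm.
Transfer each piece to the horizontal centroidal axis using Ī + A·d² with d = y − 54.436:
  bottom plate: d = -48.436 mm → contributes +6 791 274 mm⁴
  web plate: d = 7.5636 mm → contributes +1 602 975 mm⁴
  top plate: d = 65.564 mm → contributes +8 294 254 mm⁴
Total I = 16 688 503 mm⁴.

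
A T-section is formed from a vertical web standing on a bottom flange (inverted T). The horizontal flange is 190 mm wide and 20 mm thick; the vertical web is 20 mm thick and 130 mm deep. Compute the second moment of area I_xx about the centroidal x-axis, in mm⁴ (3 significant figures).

I_xx ≈ 1.25 × 10⁷ mm⁴

Break the section into simple shapes (no overlaps), measuring from the bottom-left corner of the bounding box.
Flange: 190 × 20, A = 3 800 mm², y = 10 mm, Ī = 126 667 mm⁴.
Web: 20 × 130, A = 2 600 mm², y = 85 mm, Ī = 3 661 667 mm⁴.
Centroid: ȳ = ΣA·y / ΣA = 40.469 mm.
Transfer each piece to the centroidal x-axis using Ī + A·d² with d = y − 40.469:
  flange: d = -30.469 mm → contributes +3 654 377 mm⁴
  web: d = 44.531 mm → contributes +8 817 550 mm⁴
Total I = 12 471 927 mm⁴.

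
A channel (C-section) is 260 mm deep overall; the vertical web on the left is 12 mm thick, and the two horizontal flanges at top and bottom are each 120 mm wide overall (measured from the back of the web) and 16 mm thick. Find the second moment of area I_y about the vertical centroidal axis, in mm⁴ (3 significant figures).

Decompose the section into non-overlapping parts with the origin at the bottom-left of its bounding rectangle.
Web: 12 × 260, A = 3 120 mm², x = 6 mm, Ī = 37 440 mm⁴.
Top flange (beyond web): 108 × 16, A = 1 728 mm², x = 66 mm, Ī = 1 679 616 mm⁴.
Bottom flange (beyond web): 108 × 16, A = 1 728 mm², x = 66 mm, Ī = 1 679 616 mm⁴.
Centroid: x̄ = ΣA·x / ΣA = 37.533 mm.
Transfer each piece to the vertical centroidal axis using Ī + A·d² with d = x − 37.533:
  web: d = -31.533 mm → contributes +3 139 720 mm⁴
  top flange (beyond web): d = 28.467 mm → contributes +3 079 951 mm⁴
  bottom flange (beyond web): d = 28.467 mm → contributes +3 079 951 mm⁴
Total I = 9 299 621 mm⁴.

I_y ≈ 9.30 × 10⁶ mm⁴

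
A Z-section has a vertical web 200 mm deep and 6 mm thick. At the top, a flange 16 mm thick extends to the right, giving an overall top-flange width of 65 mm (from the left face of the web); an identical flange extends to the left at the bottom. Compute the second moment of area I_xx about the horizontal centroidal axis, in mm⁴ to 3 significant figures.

I_xx ≈ 2.00 × 10⁷ mm⁴

Decompose the section into non-overlapping parts with the origin at the bottom-left of its bounding rectangle.
Web: 6 × 200, A = 1 200 mm², y = 100 mm, Ī = 4 000 000 mm⁴.
Top flange (beyond web): 59 × 16, A = 944 mm², y = 192 mm, Ī = 20 139 mm⁴.
Bottom flange (beyond web): 59 × 16, A = 944 mm², y = 8 mm, Ī = 20 139 mm⁴.
Centroid: ȳ = ΣA·y / ΣA = 100 mm.
Transfer each piece to the horizontal centroidal axis using Ī + A·d² with d = y − 100:
  web: d = 0 mm → contributes +4 000 000 mm⁴
  top flange (beyond web): d = 92 mm → contributes +8 010 155 mm⁴
  bottom flange (beyond web): d = -92 mm → contributes +8 010 155 mm⁴
Total I = 20 020 309 mm⁴.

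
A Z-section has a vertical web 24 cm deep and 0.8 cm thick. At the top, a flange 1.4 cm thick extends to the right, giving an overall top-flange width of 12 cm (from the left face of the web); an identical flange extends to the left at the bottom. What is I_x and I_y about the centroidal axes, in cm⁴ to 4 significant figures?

I_x ≈ 4931 cm⁴, I_y ≈ 1458 cm⁴

Treat the section as a set of non-overlapping primitives; coordinates are from the bounding-box lower-left.
Web: 0.8 × 24, A = 19.2 cm², y = 12 cm, Ī = 921.6 cm⁴.
Top flange (beyond web): 11.2 × 1.4, A = 15.68 cm², y = 23.3 cm, Ī = 2.56107 cm⁴.
Bottom flange (beyond web): 11.2 × 1.4, A = 15.68 cm², y = 0.7 cm, Ī = 2.56107 cm⁴.
Centroid: ȳ = ΣA·y / ΣA = 12 cm.
Transfer each piece to the centroidal x-axis using Ī + A·d² with d = y − 12:
  web: d = 0 cm → contributes +921.6 cm⁴
  top flange (beyond web): d = 11.3 cm → contributes +2004.74 cm⁴
  bottom flange (beyond web): d = -11.3 cm → contributes +2004.74 cm⁴
Total I = 4931.08 cm⁴.
For the y-axis: x̄ = 11.6 cm.
Repeating about the centroidal y-axis gives I_y = 1457.8 cm⁴.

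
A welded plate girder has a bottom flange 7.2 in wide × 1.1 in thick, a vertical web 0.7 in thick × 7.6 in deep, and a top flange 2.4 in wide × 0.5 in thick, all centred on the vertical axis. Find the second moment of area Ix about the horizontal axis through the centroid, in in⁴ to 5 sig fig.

Break the section into simple shapes (no overlaps), measuring from the bottom-left corner of the bounding box.
Bottom plate: 7.2 × 1.1, A = 7.92 in², y = 0.55 in, Ī = 0.7986 in⁴.
Web plate: 0.7 × 7.6, A = 5.32 in², y = 4.9 in, Ī = 25.60693 in⁴.
Top plate: 2.4 × 0.5, A = 1.2 in², y = 8.95 in, Ī = 0.025 in⁴.
Centroid: ȳ = ΣA·y / ΣA = 2.850693 in.
Transfer each piece to the horizontal axis through the centroid using Ī + A·d² with d = y − 2.850693:
  bottom plate: d = -2.300693 in → contributes +42.72063 in⁴
  web plate: d = 2.049307 in → contributes +47.94913 in⁴
  top plate: d = 6.099307 in → contributes +44.66686 in⁴
Total I = 135.3366 in⁴.

Ix ≈ 135.34 in⁴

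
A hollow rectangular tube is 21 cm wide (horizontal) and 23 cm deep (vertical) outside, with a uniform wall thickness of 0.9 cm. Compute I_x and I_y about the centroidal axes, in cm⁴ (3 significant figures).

I_x ≈ 6050 cm⁴, I_y ≈ 5250 cm⁴

Treat the section as a set of non-overlapping primitives; coordinates are from the bounding-box lower-left.
Outer rectangle: 21 × 23, A = 483 cm², y = 11.5 cm, Ī = 21 292 cm⁴.
Inner void (subtracted): 19.2 × 21.2, A = 407.04 cm², y = 11.5 cm, Ī = 15 245 cm⁴.
By symmetry the centroid is at mid-height, ȳ = 11.5 cm.
All pieces are centred on the centroidal x-axis, so I = ΣĪ (holes subtracted) = 6047.2 cm⁴.
Repeating about the centroidal y-axis gives I_y = 5 246 cm⁴.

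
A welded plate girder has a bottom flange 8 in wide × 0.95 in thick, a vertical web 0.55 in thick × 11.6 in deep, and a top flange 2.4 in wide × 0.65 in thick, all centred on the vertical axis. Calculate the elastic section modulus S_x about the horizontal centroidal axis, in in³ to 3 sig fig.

S_x ≈ 37.8 in³

Treat the section as a set of non-overlapping primitives; coordinates are from the bounding-box lower-left.
Bottom plate: 8 × 0.95, A = 7.6 in², y = 0.475 in, Ī = 0.57158 in⁴.
Web plate: 0.55 × 11.6, A = 6.38 in², y = 6.75 in, Ī = 71.541 in⁴.
Top plate: 2.4 × 0.65, A = 1.56 in², y = 12.875 in, Ī = 0.054925 in⁴.
Centroid: ȳ = ΣA·y / ΣA = 4.296 in.
Transfer each piece to the horizontal centroidal axis using Ī + A·d² with d = y − 4.296:
  bottom plate: d = -3.821 in → contributes +111.53 in⁴
  web plate: d = 2.454 in → contributes +109.96 in⁴
  top plate: d = 8.579 in → contributes +114.87 in⁴
Total I = 336.36 in⁴.
Extreme fibre distance c = 8.904 in; S = I/c = 37.777 in³.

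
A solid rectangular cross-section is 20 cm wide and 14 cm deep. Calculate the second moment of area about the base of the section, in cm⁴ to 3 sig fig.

I_base ≈ 1.83 × 10⁴ cm⁴

The section: 20 × 14, A = 280 cm², y = 7 cm, Ī = 4573.3 cm⁴.
Transfer it to the base of the section using Ī + A·d² with d = y − 0:
  the section: d = 7 cm → contributes +18 293 cm⁴
Total I = 18 293 cm⁴.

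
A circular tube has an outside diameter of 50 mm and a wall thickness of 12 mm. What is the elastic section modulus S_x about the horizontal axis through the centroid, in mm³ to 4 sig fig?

S_x ≈ 1.137 × 10⁴ mm³

Break the section into simple shapes (no overlaps), measuring from the bottom-left corner of the bounding box.
Outer circle: ⌀50, A = 1963.5 mm², y = 25 mm, Ī = 306 796 mm⁴.
Bore (subtracted): ⌀26, A = 530.929 mm², y = 25 mm, Ī = 22431.8 mm⁴.
By symmetry the centroid is at mid-height, ȳ = 25 mm.
All pieces are centred on the horizontal axis through the centroid, so I = ΣĪ (holes subtracted) = 284 364 mm⁴.
Extreme fibre distance c = 25 mm; S = I/c = 11374.6 mm³.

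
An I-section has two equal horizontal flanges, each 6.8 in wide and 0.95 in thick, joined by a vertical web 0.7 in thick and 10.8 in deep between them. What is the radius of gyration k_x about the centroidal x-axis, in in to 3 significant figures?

Split into non-overlapping primitives; take the origin at the lower-left of the bounding box.
Bottom flange: 6.8 × 0.95, A = 6.46 in², y = 0.475 in, Ī = 0.48585 in⁴.
Web: 0.7 × 10.8, A = 7.56 in², y = 6.35 in, Ī = 73.483 in⁴.
Top flange: 6.8 × 0.95, A = 6.46 in², y = 12.225 in, Ī = 0.48585 in⁴.
By symmetry the centroid is at mid-height, ȳ = 6.35 in.
Transfer each piece to the centroidal x-axis using Ī + A·d² with d = y − 6.35:
  bottom flange: d = -5.875 in → contributes +223.46 in⁴
  web: d = 0 in → contributes +73.483 in⁴
  top flange: d = 5.875 in → contributes +223.46 in⁴
Total I = 520.4 in⁴.
Radius of gyration: k = √(I/A) = √(520.4 / 20.48) = 5.0408 in.

k_x ≈ 5.04 in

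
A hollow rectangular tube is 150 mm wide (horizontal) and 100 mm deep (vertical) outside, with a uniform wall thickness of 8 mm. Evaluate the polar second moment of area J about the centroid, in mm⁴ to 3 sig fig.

Break the section into simple shapes (no overlaps), measuring from the bottom-left corner of the bounding box.
Outer rectangle: 150 × 100, A = 15 000 mm², y = 50 mm, Ī = 12 500 000 mm⁴.
Inner void (subtracted): 134 × 84, A = 11 256 mm², y = 50 mm, Ī = 6 618 528 mm⁴.
By symmetry the centroid is at mid-height, ȳ = 50 mm.
All pieces are centred on the centroidal x-axis, so I = ΣĪ (holes subtracted) = 5 881 472 mm⁴.
Repeating about the centroidal y-axis gives I_y = 11 282 272 mm⁴.
Polar second moment: J = I_x + I_y = 17 163 744 mm⁴.

J ≈ 1.72 × 10⁷ mm⁴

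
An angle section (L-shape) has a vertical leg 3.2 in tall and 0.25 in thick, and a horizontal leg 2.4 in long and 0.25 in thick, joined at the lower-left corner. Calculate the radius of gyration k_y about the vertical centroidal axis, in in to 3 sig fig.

Treat the section as a set of non-overlapping primitives; coordinates are from the bounding-box lower-left.
Vertical leg: 0.25 × 3.2, A = 0.8 in², x = 0.125 in, Ī = 0.0041667 in⁴.
Horizontal leg (remainder): 2.15 × 0.25, A = 0.5375 in², x = 1.325 in, Ī = 0.20705 in⁴.
Centroid: x̄ = ΣA·x / ΣA = 0.60724 in.
Transfer each piece to the vertical centroidal axis using Ī + A·d² with d = x − 0.60724:
  vertical leg: d = -0.48224 in → contributes +0.19021 in⁴
  horizontal leg (remainder): d = 0.71776 in → contributes +0.48396 in⁴
Total I = 0.67417 in⁴.
Radius of gyration: k = √(I/A) = √(0.67417 / 1.3375) = 0.70997 in.

k_y ≈ 0.710 in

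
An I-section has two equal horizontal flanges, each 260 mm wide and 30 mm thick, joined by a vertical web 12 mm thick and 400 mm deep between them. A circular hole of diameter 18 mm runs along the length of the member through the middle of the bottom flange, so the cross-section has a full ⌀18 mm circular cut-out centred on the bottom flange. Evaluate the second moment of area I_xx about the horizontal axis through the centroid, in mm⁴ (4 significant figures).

Treat the section as a set of non-overlapping primitives; coordinates are from the bounding-box lower-left.
Bottom flange: 260 × 30, A = 7 800 mm², y = 15 mm, Ī = 585 000 mm⁴.
Web: 12 × 400, A = 4 800 mm², y = 230 mm, Ī = 64 000 000 mm⁴.
Top flange: 260 × 30, A = 7 800 mm², y = 445 mm, Ī = 585 000 mm⁴.
Hole (subtracted): ⌀18, A = 254.469 mm², y = 15 mm, Ī = 5 153 mm⁴.
Centroid: ȳ = ΣA·y / ΣA = 232.716 mm.
Transfer each piece to the horizontal axis through the centroid using Ī + A·d² with d = y − 232.716:
  bottom flange: d = -217.716 mm → contributes +370 306 256 mm⁴
  web: d = -2.71578 mm → contributes +64 035 402 mm⁴
  top flange: d = 212.284 mm → contributes +352 088 802 mm⁴
  hole: d = -217.716 mm → contributes −12 067 025 mm⁴
Total I = 774 363 435 mm⁴.

I_xx ≈ 7.744 × 10⁸ mm⁴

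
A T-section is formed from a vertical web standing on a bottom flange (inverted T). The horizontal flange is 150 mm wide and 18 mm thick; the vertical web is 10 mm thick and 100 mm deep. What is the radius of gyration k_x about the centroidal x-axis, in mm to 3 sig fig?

k_x ≈ 30.5 mm

Break the section into simple shapes (no overlaps), measuring from the bottom-left corner of the bounding box.
Flange: 150 × 18, A = 2 700 mm², y = 9 mm, Ī = 72 900 mm⁴.
Web: 10 × 100, A = 1 000 mm², y = 68 mm, Ī = 833 333 mm⁴.
Centroid: ȳ = ΣA·y / ΣA = 24.946 mm.
Transfer each piece to the centroidal x-axis using Ī + A·d² with d = y − 24.946:
  flange: d = -15.946 mm → contributes +759 438 mm⁴
  web: d = 43.054 mm → contributes +2 686 985 mm⁴
Total I = 3 446 423 mm⁴.
Radius of gyration: k = √(I/A) = √(3 446 423 / 3 700) = 30.52 mm.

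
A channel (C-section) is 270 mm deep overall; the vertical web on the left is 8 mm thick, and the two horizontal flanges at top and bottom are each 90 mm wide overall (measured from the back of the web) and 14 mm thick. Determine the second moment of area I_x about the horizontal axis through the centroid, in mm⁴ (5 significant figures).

Split into non-overlapping primitives; take the origin at the lower-left of the bounding box.
Web: 8 × 270, A = 2 160 mm², y = 135 mm, Ī = 13 122 000 mm⁴.
Top flange (beyond web): 82 × 14, A = 1 148 mm², y = 263 mm, Ī = 18750.67 mm⁴.
Bottom flange (beyond web): 82 × 14, A = 1 148 mm², y = 7 mm, Ī = 18750.67 mm⁴.
By symmetry the centroid is at mid-height, ȳ = 135 mm.
Transfer each piece to the horizontal axis through the centroid using Ī + A·d² with d = y − 135:
  web: d = 0 mm → contributes +13 122 000 mm⁴
  top flange (beyond web): d = 128 mm → contributes +18 827 583 mm⁴
  bottom flange (beyond web): d = -128 mm → contributes +18 827 583 mm⁴
Total I = 50 777 165 mm⁴.

I_x ≈ 5.0777 × 10⁷ mm⁴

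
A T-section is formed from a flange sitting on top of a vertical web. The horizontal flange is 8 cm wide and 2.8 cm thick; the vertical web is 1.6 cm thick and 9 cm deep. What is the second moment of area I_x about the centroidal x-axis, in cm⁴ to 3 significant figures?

Treat the section as a set of non-overlapping primitives; coordinates are from the bounding-box lower-left.
Flange: 8 × 2.8, A = 22.4 cm², y = 10.4 cm, Ī = 14.635 cm⁴.
Web: 1.6 × 9, A = 14.4 cm², y = 4.5 cm, Ī = 97.2 cm⁴.
Centroid: ȳ = ΣA·y / ΣA = 8.0913 cm.
Transfer each piece to the centroidal x-axis using Ī + A·d² with d = y − 8.0913:
  flange: d = 2.3087 cm → contributes +134.03 cm⁴
  web: d = -3.5913 cm → contributes +282.92 cm⁴
Total I = 416.95 cm⁴.

I_x ≈ 417 cm⁴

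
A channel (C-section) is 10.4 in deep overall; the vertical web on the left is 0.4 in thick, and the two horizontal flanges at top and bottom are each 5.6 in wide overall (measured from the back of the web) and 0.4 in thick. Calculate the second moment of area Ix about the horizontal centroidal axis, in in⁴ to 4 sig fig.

Treat the section as a set of non-overlapping primitives; coordinates are from the bounding-box lower-left.
Web: 0.4 × 10.4, A = 4.16 in², y = 5.2 in, Ī = 37.4955 in⁴.
Top flange (beyond web): 5.2 × 0.4, A = 2.08 in², y = 10.2 in, Ī = 0.0277333 in⁴.
Bottom flange (beyond web): 5.2 × 0.4, A = 2.08 in², y = 0.2 in, Ī = 0.0277333 in⁴.
By symmetry the centroid is at mid-height, ȳ = 5.2 in.
Transfer each piece to the horizontal centroidal axis using Ī + A·d² with d = y − 5.2:
  web: d = 0 in → contributes +37.4955 in⁴
  top flange (beyond web): d = 5 in → contributes +52.0277 in⁴
  bottom flange (beyond web): d = -5 in → contributes +52.0277 in⁴
Total I = 141.551 in⁴.

Ix ≈ 141.6 in⁴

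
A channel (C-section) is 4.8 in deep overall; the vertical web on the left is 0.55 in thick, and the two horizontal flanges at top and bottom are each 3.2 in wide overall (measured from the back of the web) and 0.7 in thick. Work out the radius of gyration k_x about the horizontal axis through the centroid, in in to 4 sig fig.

k_x ≈ 1.810 in

Decompose the section into non-overlapping parts with the origin at the bottom-left of its bounding rectangle.
Web: 0.55 × 4.8, A = 2.64 in², y = 2.4 in, Ī = 5.0688 in⁴.
Top flange (beyond web): 2.65 × 0.7, A = 1.855 in², y = 4.45 in, Ī = 0.0757458 in⁴.
Bottom flange (beyond web): 2.65 × 0.7, A = 1.855 in², y = 0.35 in, Ī = 0.0757458 in⁴.
By symmetry the centroid is at mid-height, ȳ = 2.4 in.
Transfer each piece to the horizontal axis through the centroid using Ī + A·d² with d = y − 2.4:
  web: d = 0 in → contributes +5.0688 in⁴
  top flange (beyond web): d = 2.05 in → contributes +7.87138 in⁴
  bottom flange (beyond web): d = -2.05 in → contributes +7.87138 in⁴
Total I = 20.8116 in⁴.
Radius of gyration: k = √(I/A) = √(20.8116 / 6.35) = 1.81036 in.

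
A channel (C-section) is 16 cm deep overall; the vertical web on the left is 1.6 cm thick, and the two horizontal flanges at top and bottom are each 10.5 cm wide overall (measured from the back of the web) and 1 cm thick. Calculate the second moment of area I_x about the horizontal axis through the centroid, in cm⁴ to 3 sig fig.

Split into non-overlapping primitives; take the origin at the lower-left of the bounding box.
Web: 1.6 × 16, A = 25.6 cm², y = 8 cm, Ī = 546.13 cm⁴.
Top flange (beyond web): 8.9 × 1, A = 8.9 cm², y = 15.5 cm, Ī = 0.74167 cm⁴.
Bottom flange (beyond web): 8.9 × 1, A = 8.9 cm², y = 0.5 cm, Ī = 0.74167 cm⁴.
By symmetry the centroid is at mid-height, ȳ = 8 cm.
Transfer each piece to the horizontal axis through the centroid using Ī + A·d² with d = y − 8:
  web: d = 0 cm → contributes +546.13 cm⁴
  top flange (beyond web): d = 7.5 cm → contributes +501.37 cm⁴
  bottom flange (beyond web): d = -7.5 cm → contributes +501.37 cm⁴
Total I = 1548.9 cm⁴.

I_x ≈ 1550 cm⁴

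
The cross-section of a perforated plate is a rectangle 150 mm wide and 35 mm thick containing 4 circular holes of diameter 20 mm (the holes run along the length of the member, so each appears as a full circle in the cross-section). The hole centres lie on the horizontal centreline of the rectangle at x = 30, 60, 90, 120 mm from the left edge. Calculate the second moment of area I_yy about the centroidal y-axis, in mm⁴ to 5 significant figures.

Split into non-overlapping primitives; take the origin at the lower-left of the bounding box.
Plate: 150 × 35, A = 5 250 mm², x = 75 mm, Ī = 9 843 750 mm⁴.
Hole 1 (subtracted): ⌀20, A = 314.1593 mm², x = 30 mm, Ī = 7853.982 mm⁴.
Hole 2 (subtracted): ⌀20, A = 314.1593 mm², x = 60 mm, Ī = 7853.982 mm⁴.
Hole 3 (subtracted): ⌀20, A = 314.1593 mm², x = 90 mm, Ī = 7853.982 mm⁴.
Hole 4 (subtracted): ⌀20, A = 314.1593 mm², x = 120 mm, Ī = 7853.982 mm⁴.
By symmetry the centroid is at mid-width, x̄ = 75 mm.
Transfer each piece to the centroidal y-axis using Ī + A·d² with d = x − 75:
  plate: d = 0 mm → contributes +9 843 750 mm⁴
  hole 1: d = -45 mm → contributes −644026.5 mm⁴
  hole 2: d = -15 mm → contributes −78539.82 mm⁴
  hole 3: d = 15 mm → contributes −78539.82 mm⁴
  hole 4: d = 45 mm → contributes −644026.5 mm⁴
Total I = 8 398 617 mm⁴.

I_yy ≈ 8.3986 × 10⁶ mm⁴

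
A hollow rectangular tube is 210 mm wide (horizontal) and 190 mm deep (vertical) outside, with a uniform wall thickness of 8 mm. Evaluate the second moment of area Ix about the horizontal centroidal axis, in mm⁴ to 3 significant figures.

Ix ≈ 3.49 × 10⁷ mm⁴

Break the section into simple shapes (no overlaps), measuring from the bottom-left corner of the bounding box.
Outer rectangle: 210 × 190, A = 39 900 mm², y = 95 mm, Ī = 120 032 500 mm⁴.
Inner void (subtracted): 194 × 174, A = 33 756 mm², y = 95 mm, Ī = 85 166 388 mm⁴.
By symmetry the centroid is at mid-height, ȳ = 95 mm.
All pieces are centred on the horizontal centroidal axis, so I = ΣĪ (holes subtracted) = 34 866 112 mm⁴.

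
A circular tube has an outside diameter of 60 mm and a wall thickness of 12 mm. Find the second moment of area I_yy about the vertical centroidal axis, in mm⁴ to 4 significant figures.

I_yy ≈ 5.537 × 10⁵ mm⁴

Split into non-overlapping primitives; take the origin at the lower-left of the bounding box.
Outer circle: ⌀60, A = 2827.43 mm², x = 30 mm, Ī = 636 173 mm⁴.
Bore (subtracted): ⌀36, A = 1017.88 mm², x = 30 mm, Ī = 82 448 mm⁴.
By symmetry the centroid is at mid-width, x̄ = 30 mm.
All pieces are centred on the vertical centroidal axis, so I = ΣĪ (holes subtracted) = 553 725 mm⁴.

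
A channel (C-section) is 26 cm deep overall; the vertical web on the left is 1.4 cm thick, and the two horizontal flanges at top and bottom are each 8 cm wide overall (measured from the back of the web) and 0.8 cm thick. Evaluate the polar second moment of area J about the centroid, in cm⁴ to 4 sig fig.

J ≈ 3903 cm⁴

Split into non-overlapping primitives; take the origin at the lower-left of the bounding box.
Web: 1.4 × 26, A = 36.4 cm², y = 13 cm, Ī = 2050.53 cm⁴.
Top flange (beyond web): 6.6 × 0.8, A = 5.28 cm², y = 25.6 cm, Ī = 0.2816 cm⁴.
Bottom flange (beyond web): 6.6 × 0.8, A = 5.28 cm², y = 0.4 cm, Ī = 0.2816 cm⁴.
By symmetry the centroid is at mid-height, ȳ = 13 cm.
Transfer each piece to the centroidal x-axis using Ī + A·d² with d = y − 13:
  web: d = 0 cm → contributes +2050.53 cm⁴
  top flange (beyond web): d = 12.6 cm → contributes +838.534 cm⁴
  bottom flange (beyond web): d = -12.6 cm → contributes +838.534 cm⁴
Total I = 3727.6 cm⁴.
For the y-axis: x̄ = 1.59949 cm.
Repeating about the centroidal y-axis gives I_y = 175.244 cm⁴.
Polar second moment: J = I_x + I_y = 3902.85 cm⁴.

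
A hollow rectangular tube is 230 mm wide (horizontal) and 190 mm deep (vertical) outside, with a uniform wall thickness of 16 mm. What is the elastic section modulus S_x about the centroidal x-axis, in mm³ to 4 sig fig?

S_x ≈ 6.988 × 10⁵ mm³

Treat the section as a set of non-overlapping primitives; coordinates are from the bounding-box lower-left.
Outer rectangle: 230 × 190, A = 43 700 mm², y = 95 mm, Ī = 131 464 167 mm⁴.
Inner void (subtracted): 198 × 158, A = 31 284 mm², y = 95 mm, Ī = 65 081 148 mm⁴.
By symmetry the centroid is at mid-height, ȳ = 95 mm.
All pieces are centred on the centroidal x-axis, so I = ΣĪ (holes subtracted) = 66 383 019 mm⁴.
Extreme fibre distance c = 95 mm; S = I/c = 698 769 mm³.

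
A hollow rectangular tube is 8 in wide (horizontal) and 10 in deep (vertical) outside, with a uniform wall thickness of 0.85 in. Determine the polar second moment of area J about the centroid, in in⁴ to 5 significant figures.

Split into non-overlapping primitives; take the origin at the lower-left of the bounding box.
Outer rectangle: 8 × 10, A = 80 in², y = 5 in, Ī = 666.6667 in⁴.
Inner void (subtracted): 6.3 × 8.3, A = 52.29 in², y = 5 in, Ī = 300.1882 in⁴.
By symmetry the centroid is at mid-height, ȳ = 5 in.
All pieces are centred on the centroidal x-axis, so I = ΣĪ (holes subtracted) = 366.4785 in⁴.
Repeating about the centroidal y-axis gives I_y = 253.7175 in⁴.
Polar second moment: J = I_x + I_y = 620.196 in⁴.

J ≈ 620.20 in⁴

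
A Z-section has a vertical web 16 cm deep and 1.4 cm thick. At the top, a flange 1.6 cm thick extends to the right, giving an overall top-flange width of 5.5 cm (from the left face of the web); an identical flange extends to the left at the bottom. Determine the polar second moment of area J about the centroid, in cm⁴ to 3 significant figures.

J ≈ 1280 cm⁴

Decompose the section into non-overlapping parts with the origin at the bottom-left of its bounding rectangle.
Web: 1.4 × 16, A = 22.4 cm², y = 8 cm, Ī = 477.87 cm⁴.
Top flange (beyond web): 4.1 × 1.6, A = 6.56 cm², y = 15.2 cm, Ī = 1.3995 cm⁴.
Bottom flange (beyond web): 4.1 × 1.6, A = 6.56 cm², y = 0.8 cm, Ī = 1.3995 cm⁴.
Centroid: ȳ = ΣA·y / ΣA = 8 cm.
Transfer each piece to the centroidal x-axis using Ī + A·d² with d = y − 8:
  web: d = 0 cm → contributes +477.87 cm⁴
  top flange (beyond web): d = 7.2 cm → contributes +341.47 cm⁴
  bottom flange (beyond web): d = -7.2 cm → contributes +341.47 cm⁴
Total I = 1160.8 cm⁴.
For the y-axis: x̄ = 4.8 cm.
Repeating about the centroidal y-axis gives I_y = 121.26 cm⁴.
Polar second moment: J = I_x + I_y = 1282.1 cm⁴.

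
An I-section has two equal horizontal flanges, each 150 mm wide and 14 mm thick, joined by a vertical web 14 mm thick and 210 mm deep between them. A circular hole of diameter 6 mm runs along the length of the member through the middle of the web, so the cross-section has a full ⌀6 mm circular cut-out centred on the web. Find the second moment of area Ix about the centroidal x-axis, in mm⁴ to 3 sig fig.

Ix ≈ 6.36 × 10⁷ mm⁴

Decompose the section into non-overlapping parts with the origin at the bottom-left of its bounding rectangle.
Bottom flange: 150 × 14, A = 2 100 mm², y = 7 mm, Ī = 34 300 mm⁴.
Web: 14 × 210, A = 2 940 mm², y = 119 mm, Ī = 10 804 500 mm⁴.
Top flange: 150 × 14, A = 2 100 mm², y = 231 mm, Ī = 34 300 mm⁴.
Hole (subtracted): ⌀6, A = 28.274 mm², y = 119 mm, Ī = 63.617 mm⁴.
By symmetry the centroid is at mid-height, ȳ = 119 mm.
Transfer each piece to the centroidal x-axis using Ī + A·d² with d = y − 119:
  bottom flange: d = -112 mm → contributes +26 376 700 mm⁴
  web: d = 0 mm → contributes +10 804 500 mm⁴
  top flange: d = 112 mm → contributes +26 376 700 mm⁴
  hole: d = 0 mm → contributes −63.617 mm⁴
Total I = 63 557 836 mm⁴.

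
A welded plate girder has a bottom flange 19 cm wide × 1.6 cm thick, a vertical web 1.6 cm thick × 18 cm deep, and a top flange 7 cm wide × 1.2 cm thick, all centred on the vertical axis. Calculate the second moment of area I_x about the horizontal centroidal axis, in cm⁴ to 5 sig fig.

I_x ≈ 3780.5 cm⁴

Break the section into simple shapes (no overlaps), measuring from the bottom-left corner of the bounding box.
Bottom plate: 19 × 1.6, A = 30.4 cm², y = 0.8 cm, Ī = 6.485333 cm⁴.
Web plate: 1.6 × 18, A = 28.8 cm², y = 10.6 cm, Ī = 777.6 cm⁴.
Top plate: 7 × 1.2, A = 8.4 cm², y = 20.2 cm, Ī = 1.008 cm⁴.
Centroid: ȳ = ΣA·y / ΣA = 7.385799 cm.
Transfer each piece to the horizontal centroidal axis using Ī + A·d² with d = y − 7.385799:
  bottom plate: d = -6.585799 cm → contributes +1325.017 cm⁴
  web plate: d = 3.214201 cm → contributes +1075.135 cm⁴
  top plate: d = 12.8142 cm → contributes +1380.32 cm⁴
Total I = 3780.472 cm⁴.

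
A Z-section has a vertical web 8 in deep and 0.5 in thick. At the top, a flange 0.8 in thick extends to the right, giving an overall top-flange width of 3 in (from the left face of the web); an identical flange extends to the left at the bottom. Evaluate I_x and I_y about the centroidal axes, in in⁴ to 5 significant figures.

Break the section into simple shapes (no overlaps), measuring from the bottom-left corner of the bounding box.
Web: 0.5 × 8, A = 4 in², y = 4 in, Ī = 21.33333 in⁴.
Top flange (beyond web): 2.5 × 0.8, A = 2 in², y = 7.6 in, Ī = 0.1066667 in⁴.
Bottom flange (beyond web): 2.5 × 0.8, A = 2 in², y = 0.4 in, Ī = 0.1066667 in⁴.
Centroid: ȳ = ΣA·y / ΣA = 4 in.
Transfer each piece to the centroidal x-axis using Ī + A·d² with d = y − 4:
  web: d = 0 in → contributes +21.33333 in⁴
  top flange (beyond web): d = 3.6 in → contributes +26.02667 in⁴
  bottom flange (beyond web): d = -3.6 in → contributes +26.02667 in⁴
Total I = 73.38667 in⁴.
For the y-axis: x̄ = 2.75 in.
Repeating about the centroidal y-axis gives I_y = 11.16667 in⁴.

I_x ≈ 73.387 in⁴, I_y ≈ 11.167 in⁴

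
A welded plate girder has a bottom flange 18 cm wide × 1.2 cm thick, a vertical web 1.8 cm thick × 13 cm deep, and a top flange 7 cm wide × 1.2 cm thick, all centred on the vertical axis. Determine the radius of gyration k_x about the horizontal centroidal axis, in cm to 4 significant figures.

k_x ≈ 5.611 cm

Break the section into simple shapes (no overlaps), measuring from the bottom-left corner of the bounding box.
Bottom plate: 18 × 1.2, A = 21.6 cm², y = 0.6 cm, Ī = 2.592 cm⁴.
Web plate: 1.8 × 13, A = 23.4 cm², y = 7.7 cm, Ī = 329.55 cm⁴.
Top plate: 7 × 1.2, A = 8.4 cm², y = 14.8 cm, Ī = 1.008 cm⁴.
Centroid: ȳ = ΣA·y / ΣA = 5.94494 cm.
Transfer each piece to the horizontal centroidal axis using Ī + A·d² with d = y − 5.94494:
  bottom plate: d = -5.34494 cm → contributes +619.67 cm⁴
  web plate: d = 1.75506 cm → contributes +401.627 cm⁴
  top plate: d = 8.85506 cm → contributes +659.669 cm⁴
Total I = 1680.97 cm⁴.
Radius of gyration: k = √(I/A) = √(1680.97 / 53.4) = 5.61059 cm.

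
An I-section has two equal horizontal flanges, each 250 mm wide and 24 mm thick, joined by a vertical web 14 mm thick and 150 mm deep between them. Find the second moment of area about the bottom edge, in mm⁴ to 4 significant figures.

I_base ≈ 2.335 × 10⁸ mm⁴

Treat the section as a set of non-overlapping primitives; coordinates are from the bounding-box lower-left.
Bottom flange: 250 × 24, A = 6 000 mm², y = 12 mm, Ī = 288 000 mm⁴.
Web: 14 × 150, A = 2 100 mm², y = 99 mm, Ī = 3 937 500 mm⁴.
Top flange: 250 × 24, A = 6 000 mm², y = 186 mm, Ī = 288 000 mm⁴.
Transfer each piece to the base of the section using Ī + A·d² with d = y − 0:
  bottom flange: d = 12 mm → contributes +1 152 000 mm⁴
  web: d = 99 mm → contributes +24 519 600 mm⁴
  top flange: d = 186 mm → contributes +207 864 000 mm⁴
Total I = 233 535 600 mm⁴.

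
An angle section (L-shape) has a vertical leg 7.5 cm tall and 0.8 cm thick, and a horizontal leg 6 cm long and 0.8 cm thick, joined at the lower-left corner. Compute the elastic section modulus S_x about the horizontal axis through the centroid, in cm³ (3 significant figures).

Treat the section as a set of non-overlapping primitives; coordinates are from the bounding-box lower-left.
Vertical leg: 0.8 × 7.5, A = 6 cm², y = 3.75 cm, Ī = 28.125 cm⁴.
Horizontal leg (remainder): 5.2 × 0.8, A = 4.16 cm², y = 0.4 cm, Ī = 0.22187 cm⁴.
Centroid: ȳ = ΣA·y / ΣA = 2.3783 cm.
Transfer each piece to the horizontal axis through the centroid using Ī + A·d² with d = y − 2.3783:
  vertical leg: d = 1.3717 cm → contributes +39.414 cm⁴
  horizontal leg (remainder): d = -1.9783 cm → contributes +16.504 cm⁴
Total I = 55.917 cm⁴.
Extreme fibre distance c = 5.1217 cm; S = I/c = 10.918 cm³.

S_x ≈ 10.9 cm³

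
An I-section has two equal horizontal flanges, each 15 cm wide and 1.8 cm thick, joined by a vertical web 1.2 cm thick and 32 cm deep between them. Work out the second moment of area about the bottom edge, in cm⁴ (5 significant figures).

Treat the section as a set of non-overlapping primitives; coordinates are from the bounding-box lower-left.
Bottom flange: 15 × 1.8, A = 27 cm², y = 0.9 cm, Ī = 7.29 cm⁴.
Web: 1.2 × 32, A = 38.4 cm², y = 17.8 cm, Ī = 3276.8 cm⁴.
Top flange: 15 × 1.8, A = 27 cm², y = 34.7 cm, Ī = 7.29 cm⁴.
Transfer each piece to a horizontal axis along the bottom face using Ī + A·d² with d = y − 0:
  bottom flange: d = 0.9 cm → contributes +29.16 cm⁴
  web: d = 17.8 cm → contributes +15443.46 cm⁴
  top flange: d = 34.7 cm → contributes +32517.72 cm⁴
Total I = 47990.34 cm⁴.

I_base ≈ 4.7990 × 10⁴ cm⁴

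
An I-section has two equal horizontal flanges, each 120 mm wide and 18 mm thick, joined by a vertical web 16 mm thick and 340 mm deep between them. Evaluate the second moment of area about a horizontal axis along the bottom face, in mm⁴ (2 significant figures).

Treat the section as a set of non-overlapping primitives; coordinates are from the bounding-box lower-left.
Bottom flange: 120 × 18, A = 2 160 mm², y = 9 mm, Ī = 58 320 mm⁴.
Web: 16 × 340, A = 5 440 mm², y = 188 mm, Ī = 52 405 333 mm⁴.
Top flange: 120 × 18, A = 2 160 mm², y = 367 mm, Ī = 58 320 mm⁴.
Transfer each piece to a horizontal axis along the bottom face using Ī + A·d² with d = y − 0:
  bottom flange: d = 9 mm → contributes +233 280 mm⁴
  web: d = 188 mm → contributes +244 676 693 mm⁴
  top flange: d = 367 mm → contributes +290 986 560 mm⁴
Total I = 535 896 533 mm⁴.

I_base ≈ 5.4 × 10⁸ mm⁴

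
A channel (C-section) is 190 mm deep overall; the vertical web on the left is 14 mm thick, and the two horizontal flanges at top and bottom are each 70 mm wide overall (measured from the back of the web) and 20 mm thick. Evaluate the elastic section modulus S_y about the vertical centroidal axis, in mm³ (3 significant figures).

Treat the section as a set of non-overlapping primitives; coordinates are from the bounding-box lower-left.
Web: 14 × 190, A = 2 660 mm², x = 7 mm, Ī = 43 447 mm⁴.
Top flange (beyond web): 56 × 20, A = 1 120 mm², x = 42 mm, Ī = 292 693 mm⁴.
Bottom flange (beyond web): 56 × 20, A = 1 120 mm², x = 42 mm, Ī = 292 693 mm⁴.
Centroid: x̄ = ΣA·x / ΣA = 23 mm.
Transfer each piece to the vertical centroidal axis using Ī + A·d² with d = x − 23:
  web: d = -16 mm → contributes +724 407 mm⁴
  top flange (beyond web): d = 19 mm → contributes +697 013 mm⁴
  bottom flange (beyond web): d = 19 mm → contributes +697 013 mm⁴
Total I = 2 118 433 mm⁴.
Extreme fibre distance c = 47 mm; S = I/c = 45 073 mm³.

S_y ≈ 4.51 × 10⁴ mm³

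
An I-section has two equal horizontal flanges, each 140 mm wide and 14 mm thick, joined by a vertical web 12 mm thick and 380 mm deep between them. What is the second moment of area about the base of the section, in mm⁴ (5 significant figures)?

I_base ≈ 5.5997 × 10⁸ mm⁴

Treat the section as a set of non-overlapping primitives; coordinates are from the bounding-box lower-left.
Bottom flange: 140 × 14, A = 1 960 mm², y = 7 mm, Ī = 32013.33 mm⁴.
Web: 12 × 380, A = 4 560 mm², y = 204 mm, Ī = 54 872 000 mm⁴.
Top flange: 140 × 14, A = 1 960 mm², y = 401 mm, Ī = 32013.33 mm⁴.
Transfer each piece to the bottom edge using Ī + A·d² with d = y − 0:
  bottom flange: d = 7 mm → contributes +128053.3 mm⁴
  web: d = 204 mm → contributes +244 640 960 mm⁴
  top flange: d = 401 mm → contributes +315 201 973 mm⁴
Total I = 559 970 987 mm⁴.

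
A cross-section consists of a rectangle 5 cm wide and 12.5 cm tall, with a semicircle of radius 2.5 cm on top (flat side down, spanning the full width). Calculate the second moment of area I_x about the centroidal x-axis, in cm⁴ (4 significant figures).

I_x ≈ 1272 cm⁴

Split into non-overlapping primitives; take the origin at the lower-left of the bounding box.
Rectangular body: 5 × 12.5, A = 62.5 cm², y = 6.25 cm, Ī = 813.802 cm⁴.
Semicircular cap: semicircle r = 2.5, A = 9.81748 cm², y = 13.561 cm, Ī = 4.28738 cm⁴.
Centroid: ȳ = ΣA·y / ΣA = 7.24251 cm.
Transfer each piece to the centroidal x-axis using Ī + A·d² with d = y − 7.24251:
  rectangular body: d = -0.992511 cm → contributes +875.369 cm⁴
  semicircular cap: d = 6.31852 cm → contributes +396.238 cm⁴
Total I = 1271.61 cm⁴.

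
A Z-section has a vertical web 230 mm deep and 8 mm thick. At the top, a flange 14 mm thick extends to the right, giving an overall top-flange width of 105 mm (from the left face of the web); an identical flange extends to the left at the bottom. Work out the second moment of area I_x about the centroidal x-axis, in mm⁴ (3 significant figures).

I_x ≈ 3.98 × 10⁷ mm⁴

Break the section into simple shapes (no overlaps), measuring from the bottom-left corner of the bounding box.
Web: 8 × 230, A = 1 840 mm², y = 115 mm, Ī = 8 111 333 mm⁴.
Top flange (beyond web): 97 × 14, A = 1 358 mm², y = 223 mm, Ī = 22 181 mm⁴.
Bottom flange (beyond web): 97 × 14, A = 1 358 mm², y = 7 mm, Ī = 22 181 mm⁴.
Centroid: ȳ = ΣA·y / ΣA = 115 mm.
Transfer each piece to the centroidal x-axis using Ī + A·d² with d = y − 115:
  web: d = 0 mm → contributes +8 111 333 mm⁴
  top flange (beyond web): d = 108 mm → contributes +15 861 893 mm⁴
  bottom flange (beyond web): d = -108 mm → contributes +15 861 893 mm⁴
Total I = 39 835 119 mm⁴.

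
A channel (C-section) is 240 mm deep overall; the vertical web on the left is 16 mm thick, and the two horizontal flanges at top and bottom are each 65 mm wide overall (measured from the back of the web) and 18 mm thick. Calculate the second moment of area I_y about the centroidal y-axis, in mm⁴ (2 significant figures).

I_y ≈ 1.7 × 10⁶ mm⁴

Decompose the section into non-overlapping parts with the origin at the bottom-left of its bounding rectangle.
Web: 16 × 240, A = 3 840 mm², x = 8 mm, Ī = 81 920 mm⁴.
Top flange (beyond web): 49 × 18, A = 882 mm², x = 40.5 mm, Ī = 176 474 mm⁴.
Bottom flange (beyond web): 49 × 18, A = 882 mm², x = 40.5 mm, Ī = 176 474 mm⁴.
Centroid: x̄ = ΣA·x / ΣA = 18.23 mm.
Transfer each piece to the centroidal y-axis using Ī + A·d² with d = x − 18.23:
  web: d = -10.23 mm → contributes +483 802 mm⁴
  top flange (beyond web): d = 22.27 mm → contributes +613 896 mm⁴
  bottom flange (beyond web): d = 22.27 mm → contributes +613 896 mm⁴
Total I = 1 711 595 mm⁴.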